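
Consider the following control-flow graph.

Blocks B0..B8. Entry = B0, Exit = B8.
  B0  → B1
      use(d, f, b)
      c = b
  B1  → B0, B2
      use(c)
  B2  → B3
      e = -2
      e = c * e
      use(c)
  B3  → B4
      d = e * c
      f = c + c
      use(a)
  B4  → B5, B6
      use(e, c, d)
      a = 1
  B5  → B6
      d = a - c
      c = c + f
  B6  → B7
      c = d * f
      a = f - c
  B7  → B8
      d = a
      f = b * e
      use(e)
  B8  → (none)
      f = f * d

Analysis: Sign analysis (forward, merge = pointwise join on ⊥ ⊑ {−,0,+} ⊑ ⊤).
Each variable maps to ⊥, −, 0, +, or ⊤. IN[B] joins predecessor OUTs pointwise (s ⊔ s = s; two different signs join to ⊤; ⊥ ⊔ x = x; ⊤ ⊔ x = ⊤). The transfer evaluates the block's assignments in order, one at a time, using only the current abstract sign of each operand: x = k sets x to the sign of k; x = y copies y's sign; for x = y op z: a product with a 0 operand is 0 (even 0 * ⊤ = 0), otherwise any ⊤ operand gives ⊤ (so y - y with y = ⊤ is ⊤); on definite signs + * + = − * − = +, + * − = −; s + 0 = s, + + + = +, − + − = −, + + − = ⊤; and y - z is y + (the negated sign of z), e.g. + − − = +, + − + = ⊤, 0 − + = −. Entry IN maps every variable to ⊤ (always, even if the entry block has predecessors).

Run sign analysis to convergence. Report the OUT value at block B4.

Answer: {a: +, b: ⊤, c: ⊤, d: ⊤, e: ⊤, f: ⊤}

Working:
Per-block solution:
  B0:   IN=(all ⊤)   OUT=(all ⊤)
  B1:   IN=(all ⊤)   OUT=(all ⊤)
  B2:   IN=(all ⊤)   OUT=(all ⊤)
  B3:   IN=(all ⊤)   OUT=(all ⊤)
  B4:   IN=(all ⊤)   OUT={a:+; rest ⊤}
  B5:   IN={a:+; rest ⊤}   OUT={a:+; rest ⊤}
  B6:   IN={a:+; rest ⊤}   OUT=(all ⊤)
  B7:   IN=(all ⊤)   OUT=(all ⊤)
  B8:   IN=(all ⊤)   OUT=(all ⊤)

Merge at B4: IN[B4] = OUT[B3] = {a: ⊤, b: ⊤, c: ⊤, d: ⊤, e: ⊤, f: ⊤}
Applying B4's transfer function to that IN value gives OUT[B4] (row B4 above).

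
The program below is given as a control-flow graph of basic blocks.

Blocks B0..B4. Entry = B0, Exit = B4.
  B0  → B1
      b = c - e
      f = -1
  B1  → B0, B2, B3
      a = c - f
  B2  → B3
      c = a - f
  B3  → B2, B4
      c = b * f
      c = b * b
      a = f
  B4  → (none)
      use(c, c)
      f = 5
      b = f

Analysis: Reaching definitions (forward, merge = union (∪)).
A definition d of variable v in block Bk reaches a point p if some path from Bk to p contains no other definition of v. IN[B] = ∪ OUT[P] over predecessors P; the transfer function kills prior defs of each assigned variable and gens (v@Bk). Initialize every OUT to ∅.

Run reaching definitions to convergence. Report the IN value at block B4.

Answer: {a@B3, b@B0, c@B3, f@B0}

Working:
Fixpoint table:
  B0:  IN={a@B1, b@B0, f@B0}  OUT={a@B1, b@B0, f@B0}
  B1:  IN={a@B1, b@B0, f@B0}  OUT={a@B1, b@B0, f@B0}
  B2:  IN={a@B1, a@B3, b@B0, c@B3, f@B0}  OUT={a@B1, a@B3, b@B0, c@B2, f@B0}
  B3:  IN={a@B1, a@B3, b@B0, c@B2, f@B0}  OUT={a@B3, b@B0, c@B3, f@B0}
  B4:  IN={a@B3, b@B0, c@B3, f@B0}  OUT={a@B3, b@B4, c@B3, f@B4}

Merge at B4: IN[B4] = OUT[B3] = {a@B3, b@B0, c@B3, f@B0}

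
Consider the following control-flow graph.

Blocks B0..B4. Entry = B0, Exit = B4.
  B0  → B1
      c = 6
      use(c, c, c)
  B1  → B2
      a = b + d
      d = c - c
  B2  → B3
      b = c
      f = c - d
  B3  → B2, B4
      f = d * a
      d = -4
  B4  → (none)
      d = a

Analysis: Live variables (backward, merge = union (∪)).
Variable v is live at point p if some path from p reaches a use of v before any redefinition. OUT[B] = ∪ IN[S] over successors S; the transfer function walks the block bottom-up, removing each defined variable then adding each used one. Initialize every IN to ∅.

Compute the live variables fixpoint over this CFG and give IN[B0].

Converged values:
  B0: | IN={b, d} | OUT={b, c, d}
  B1: | IN={b, c, d} | OUT={a, c, d}
  B2: | IN={a, c, d} | OUT={a, c, d}
  B3: | IN={a, c, d} | OUT={a, c, d}
  B4: | IN={a} | OUT={}

Merge at B0: OUT[B0] = IN[B1] = {b, c, d}
Applying B0's transfer function to that OUT value gives IN[B0] (row B0 above).

Answer: {b, d}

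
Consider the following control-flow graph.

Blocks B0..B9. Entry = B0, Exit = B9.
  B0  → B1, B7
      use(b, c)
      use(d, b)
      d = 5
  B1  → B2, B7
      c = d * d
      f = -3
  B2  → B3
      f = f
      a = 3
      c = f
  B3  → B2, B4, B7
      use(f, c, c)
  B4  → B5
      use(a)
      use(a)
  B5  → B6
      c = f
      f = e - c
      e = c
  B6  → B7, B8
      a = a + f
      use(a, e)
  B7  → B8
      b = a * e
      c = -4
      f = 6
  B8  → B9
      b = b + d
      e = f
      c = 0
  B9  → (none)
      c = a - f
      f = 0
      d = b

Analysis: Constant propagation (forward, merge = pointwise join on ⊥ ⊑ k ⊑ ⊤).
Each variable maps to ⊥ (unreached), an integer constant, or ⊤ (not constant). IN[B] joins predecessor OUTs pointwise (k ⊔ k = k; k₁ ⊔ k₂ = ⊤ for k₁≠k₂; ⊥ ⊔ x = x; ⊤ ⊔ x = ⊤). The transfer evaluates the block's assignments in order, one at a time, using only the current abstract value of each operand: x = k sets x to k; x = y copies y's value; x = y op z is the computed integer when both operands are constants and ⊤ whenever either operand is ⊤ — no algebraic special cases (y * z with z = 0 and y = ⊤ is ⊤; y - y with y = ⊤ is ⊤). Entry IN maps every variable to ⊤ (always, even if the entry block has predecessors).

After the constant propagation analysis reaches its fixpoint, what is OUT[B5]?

Converged values:
  B0: | IN=(all ⊤) | OUT={d:5; rest ⊤}
  B1: | IN={d:5; rest ⊤} | OUT={c:25, d:5, f:-3; rest ⊤}
  B2: | IN={d:5, f:-3; rest ⊤} | OUT={a:3, c:-3, d:5, f:-3; rest ⊤}
  B3: | IN={a:3, c:-3, d:5, f:-3; rest ⊤} | OUT={a:3, c:-3, d:5, f:-3; rest ⊤}
  B4: | IN={a:3, c:-3, d:5, f:-3; rest ⊤} | OUT={a:3, c:-3, d:5, f:-3; rest ⊤}
  B5: | IN={a:3, c:-3, d:5, f:-3; rest ⊤} | OUT={a:3, c:-3, d:5, e:-3; rest ⊤}
  B6: | IN={a:3, c:-3, d:5, e:-3; rest ⊤} | OUT={c:-3, d:5, e:-3; rest ⊤}
  B7: | IN={d:5; rest ⊤} | OUT={c:-4, d:5, f:6; rest ⊤}
  B8: | IN={d:5; rest ⊤} | OUT={c:0, d:5; rest ⊤}
  B9: | IN={c:0, d:5; rest ⊤} | OUT={f:0; rest ⊤}

Merge at B5: IN[B5] = OUT[B4] = {a: 3, b: ⊤, c: -3, d: 5, e: ⊤, f: -3}
Applying B5's transfer function to that IN value gives OUT[B5] (row B5 above).

Answer: {a: 3, b: ⊤, c: -3, d: 5, e: -3, f: ⊤}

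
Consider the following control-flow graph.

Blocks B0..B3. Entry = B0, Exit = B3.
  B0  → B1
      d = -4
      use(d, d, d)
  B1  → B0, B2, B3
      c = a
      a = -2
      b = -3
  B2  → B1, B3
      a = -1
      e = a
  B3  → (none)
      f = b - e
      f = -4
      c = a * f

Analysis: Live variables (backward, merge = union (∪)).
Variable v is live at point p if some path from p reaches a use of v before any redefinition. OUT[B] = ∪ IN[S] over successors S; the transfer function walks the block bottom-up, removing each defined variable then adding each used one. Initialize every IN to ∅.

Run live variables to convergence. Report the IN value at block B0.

Converged values:
  B0:   IN={a, e}   OUT={a, e}
  B1:   IN={a, e}   OUT={a, b, e}
  B2:   IN={b}   OUT={a, b, e}
  B3:   IN={a, b, e}   OUT={}

Merge at B0: OUT[B0] = IN[B1] = {a, e}
Applying B0's transfer function to that OUT value gives IN[B0] (row B0 above).

Answer: {a, e}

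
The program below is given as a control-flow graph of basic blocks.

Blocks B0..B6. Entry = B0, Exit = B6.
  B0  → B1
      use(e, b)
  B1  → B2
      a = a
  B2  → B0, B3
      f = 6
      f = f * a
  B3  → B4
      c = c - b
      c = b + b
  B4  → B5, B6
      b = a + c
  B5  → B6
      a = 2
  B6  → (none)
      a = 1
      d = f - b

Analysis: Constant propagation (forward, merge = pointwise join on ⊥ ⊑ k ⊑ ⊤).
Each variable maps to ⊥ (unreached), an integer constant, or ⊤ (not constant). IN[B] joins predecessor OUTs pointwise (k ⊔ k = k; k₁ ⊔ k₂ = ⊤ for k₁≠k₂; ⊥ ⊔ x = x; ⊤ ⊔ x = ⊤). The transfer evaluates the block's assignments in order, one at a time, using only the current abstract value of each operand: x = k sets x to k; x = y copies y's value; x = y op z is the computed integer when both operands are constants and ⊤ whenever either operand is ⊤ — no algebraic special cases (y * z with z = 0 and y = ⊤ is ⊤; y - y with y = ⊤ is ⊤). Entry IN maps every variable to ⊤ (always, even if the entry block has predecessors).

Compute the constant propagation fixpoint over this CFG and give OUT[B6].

Fixpoint table:
  B0:  IN=(all ⊤)  OUT=(all ⊤)
  B1:  IN=(all ⊤)  OUT=(all ⊤)
  B2:  IN=(all ⊤)  OUT=(all ⊤)
  B3:  IN=(all ⊤)  OUT=(all ⊤)
  B4:  IN=(all ⊤)  OUT=(all ⊤)
  B5:  IN=(all ⊤)  OUT={a:2; rest ⊤}
  B6:  IN=(all ⊤)  OUT={a:1; rest ⊤}

Merge at B6: IN[B6] = OUT[B4] ⊔ OUT[B5] = {a: ⊤, b: ⊤, c: ⊤, d: ⊤, e: ⊤, f: ⊤}
Applying B6's transfer function to that IN value gives OUT[B6] (row B6 above).

Answer: {a: 1, b: ⊤, c: ⊤, d: ⊤, e: ⊤, f: ⊤}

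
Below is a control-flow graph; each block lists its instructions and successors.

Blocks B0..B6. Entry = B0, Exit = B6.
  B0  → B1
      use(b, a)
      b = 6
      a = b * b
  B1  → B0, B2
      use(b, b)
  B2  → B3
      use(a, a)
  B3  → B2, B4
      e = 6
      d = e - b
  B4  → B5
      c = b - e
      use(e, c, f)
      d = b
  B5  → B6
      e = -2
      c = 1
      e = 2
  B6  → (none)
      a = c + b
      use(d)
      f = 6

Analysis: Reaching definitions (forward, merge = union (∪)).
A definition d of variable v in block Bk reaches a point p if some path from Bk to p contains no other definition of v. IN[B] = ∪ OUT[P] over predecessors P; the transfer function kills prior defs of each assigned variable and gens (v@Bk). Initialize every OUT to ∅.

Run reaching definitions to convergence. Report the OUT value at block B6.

Answer: {a@B6, b@B0, c@B5, d@B4, e@B5, f@B6}

Trace:
Converged values:
  B0:  IN={a@B0, b@B0}  OUT={a@B0, b@B0}
  B1:  IN={a@B0, b@B0}  OUT={a@B0, b@B0}
  B2:  IN={a@B0, b@B0, d@B3, e@B3}  OUT={a@B0, b@B0, d@B3, e@B3}
  B3:  IN={a@B0, b@B0, d@B3, e@B3}  OUT={a@B0, b@B0, d@B3, e@B3}
  B4:  IN={a@B0, b@B0, d@B3, e@B3}  OUT={a@B0, b@B0, c@B4, d@B4, e@B3}
  B5:  IN={a@B0, b@B0, c@B4, d@B4, e@B3}  OUT={a@B0, b@B0, c@B5, d@B4, e@B5}
  B6:  IN={a@B0, b@B0, c@B5, d@B4, e@B5}  OUT={a@B6, b@B0, c@B5, d@B4, e@B5, f@B6}

Merge at B6: IN[B6] = OUT[B5] = {a@B0, b@B0, c@B5, d@B4, e@B5}
Applying B6's transfer function to that IN value gives OUT[B6] (row B6 above).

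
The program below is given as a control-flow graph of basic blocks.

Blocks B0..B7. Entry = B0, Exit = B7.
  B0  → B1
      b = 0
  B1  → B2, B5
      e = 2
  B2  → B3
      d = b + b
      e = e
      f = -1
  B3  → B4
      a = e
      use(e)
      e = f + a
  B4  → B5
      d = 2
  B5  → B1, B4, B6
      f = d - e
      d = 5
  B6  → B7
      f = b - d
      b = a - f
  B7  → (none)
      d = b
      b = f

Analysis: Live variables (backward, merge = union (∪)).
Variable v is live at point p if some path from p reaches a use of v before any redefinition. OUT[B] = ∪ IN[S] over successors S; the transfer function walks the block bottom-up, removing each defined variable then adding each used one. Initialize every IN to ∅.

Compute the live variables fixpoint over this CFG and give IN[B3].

Fixpoint table:
  B0: | IN={a, d} | OUT={a, b, d}
  B1: | IN={a, b, d} | OUT={a, b, d, e}
  B2: | IN={b, e} | OUT={b, e, f}
  B3: | IN={b, e, f} | OUT={a, b, e}
  B4: | IN={a, b, e} | OUT={a, b, d, e}
  B5: | IN={a, b, d, e} | OUT={a, b, d, e}
  B6: | IN={a, b, d} | OUT={b, f}
  B7: | IN={b, f} | OUT={}

Merge at B3: OUT[B3] = IN[B4] = {a, b, e}
Applying B3's transfer function to that OUT value gives IN[B3] (row B3 above).

Answer: {b, e, f}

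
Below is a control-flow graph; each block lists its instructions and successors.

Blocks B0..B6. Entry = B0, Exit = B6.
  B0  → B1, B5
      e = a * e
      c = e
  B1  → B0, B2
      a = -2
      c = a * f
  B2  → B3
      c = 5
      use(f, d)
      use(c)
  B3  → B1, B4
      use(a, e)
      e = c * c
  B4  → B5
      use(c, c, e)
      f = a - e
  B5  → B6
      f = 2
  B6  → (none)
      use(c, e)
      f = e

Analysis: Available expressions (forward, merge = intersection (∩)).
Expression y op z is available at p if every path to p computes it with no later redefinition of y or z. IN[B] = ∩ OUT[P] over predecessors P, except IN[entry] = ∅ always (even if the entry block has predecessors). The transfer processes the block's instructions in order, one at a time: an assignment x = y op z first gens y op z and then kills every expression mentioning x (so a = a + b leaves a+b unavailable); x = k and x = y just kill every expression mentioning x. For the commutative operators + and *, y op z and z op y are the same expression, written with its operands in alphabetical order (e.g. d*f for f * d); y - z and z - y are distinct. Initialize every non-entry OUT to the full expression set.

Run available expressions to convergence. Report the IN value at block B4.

Converged values:
  B0:  IN={}  OUT={}
  B1:  IN={}  OUT={a*f}
  B2:  IN={a*f}  OUT={a*f}
  B3:  IN={a*f}  OUT={a*f, c*c}
  B4:  IN={a*f, c*c}  OUT={a-e, c*c}
  B5:  IN={}  OUT={}
  B6:  IN={}  OUT={}

Merge at B4: IN[B4] = OUT[B3] = {a*f, c*c}

Answer: {a*f, c*c}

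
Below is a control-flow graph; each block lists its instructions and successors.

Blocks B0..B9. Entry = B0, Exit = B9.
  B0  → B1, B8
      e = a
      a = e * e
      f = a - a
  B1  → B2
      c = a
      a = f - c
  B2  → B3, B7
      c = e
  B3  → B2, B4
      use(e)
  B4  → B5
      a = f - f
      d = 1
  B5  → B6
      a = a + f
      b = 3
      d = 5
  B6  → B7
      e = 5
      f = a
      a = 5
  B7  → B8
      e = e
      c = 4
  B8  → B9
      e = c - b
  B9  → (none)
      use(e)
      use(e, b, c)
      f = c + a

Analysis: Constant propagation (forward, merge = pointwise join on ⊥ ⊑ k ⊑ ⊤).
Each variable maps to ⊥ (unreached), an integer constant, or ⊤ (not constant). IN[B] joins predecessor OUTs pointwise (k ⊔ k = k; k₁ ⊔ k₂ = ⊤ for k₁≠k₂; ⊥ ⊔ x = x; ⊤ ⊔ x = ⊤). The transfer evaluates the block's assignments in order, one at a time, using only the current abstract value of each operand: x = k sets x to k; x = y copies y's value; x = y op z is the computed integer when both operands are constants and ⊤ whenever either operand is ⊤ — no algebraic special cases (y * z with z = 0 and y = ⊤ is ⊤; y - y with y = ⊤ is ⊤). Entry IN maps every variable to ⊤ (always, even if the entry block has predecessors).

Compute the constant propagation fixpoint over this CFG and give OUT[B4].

Converged values:
  B0:  IN=(all ⊤)  OUT=(all ⊤)
  B1:  IN=(all ⊤)  OUT=(all ⊤)
  B2:  IN=(all ⊤)  OUT=(all ⊤)
  B3:  IN=(all ⊤)  OUT=(all ⊤)
  B4:  IN=(all ⊤)  OUT={d:1; rest ⊤}
  B5:  IN={d:1; rest ⊤}  OUT={b:3, d:5; rest ⊤}
  B6:  IN={b:3, d:5; rest ⊤}  OUT={a:5, b:3, d:5, e:5; rest ⊤}
  B7:  IN=(all ⊤)  OUT={c:4; rest ⊤}
  B8:  IN=(all ⊤)  OUT=(all ⊤)
  B9:  IN=(all ⊤)  OUT=(all ⊤)

Merge at B4: IN[B4] = OUT[B3] = {a: ⊤, b: ⊤, c: ⊤, d: ⊤, e: ⊤, f: ⊤}
Applying B4's transfer function to that IN value gives OUT[B4] (row B4 above).

Answer: {a: ⊤, b: ⊤, c: ⊤, d: 1, e: ⊤, f: ⊤}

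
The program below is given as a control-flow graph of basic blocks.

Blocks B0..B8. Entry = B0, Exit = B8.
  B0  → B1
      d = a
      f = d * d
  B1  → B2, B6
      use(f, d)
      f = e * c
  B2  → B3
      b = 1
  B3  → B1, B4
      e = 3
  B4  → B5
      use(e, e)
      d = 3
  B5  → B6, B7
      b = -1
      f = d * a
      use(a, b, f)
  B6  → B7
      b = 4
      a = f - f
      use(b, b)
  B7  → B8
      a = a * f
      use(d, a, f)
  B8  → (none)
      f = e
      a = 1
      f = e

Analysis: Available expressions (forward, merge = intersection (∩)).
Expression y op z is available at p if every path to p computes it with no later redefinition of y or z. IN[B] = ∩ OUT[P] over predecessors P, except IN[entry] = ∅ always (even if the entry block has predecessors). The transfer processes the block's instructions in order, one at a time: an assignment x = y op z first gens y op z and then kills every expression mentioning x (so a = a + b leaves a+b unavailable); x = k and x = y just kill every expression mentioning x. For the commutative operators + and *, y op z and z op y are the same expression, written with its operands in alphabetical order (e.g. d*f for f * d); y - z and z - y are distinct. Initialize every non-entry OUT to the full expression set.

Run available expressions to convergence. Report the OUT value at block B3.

Answer: {d*d}

Derivation:
Converged values:
  B0:  IN={}  OUT={d*d}
  B1:  IN={d*d}  OUT={c*e, d*d}
  B2:  IN={c*e, d*d}  OUT={c*e, d*d}
  B3:  IN={c*e, d*d}  OUT={d*d}
  B4:  IN={d*d}  OUT={}
  B5:  IN={}  OUT={a*d}
  B6:  IN={}  OUT={f-f}
  B7:  IN={}  OUT={}
  B8:  IN={}  OUT={}

Merge at B3: IN[B3] = OUT[B2] = {c*e, d*d}
Applying B3's transfer function to that IN value gives OUT[B3] (row B3 above).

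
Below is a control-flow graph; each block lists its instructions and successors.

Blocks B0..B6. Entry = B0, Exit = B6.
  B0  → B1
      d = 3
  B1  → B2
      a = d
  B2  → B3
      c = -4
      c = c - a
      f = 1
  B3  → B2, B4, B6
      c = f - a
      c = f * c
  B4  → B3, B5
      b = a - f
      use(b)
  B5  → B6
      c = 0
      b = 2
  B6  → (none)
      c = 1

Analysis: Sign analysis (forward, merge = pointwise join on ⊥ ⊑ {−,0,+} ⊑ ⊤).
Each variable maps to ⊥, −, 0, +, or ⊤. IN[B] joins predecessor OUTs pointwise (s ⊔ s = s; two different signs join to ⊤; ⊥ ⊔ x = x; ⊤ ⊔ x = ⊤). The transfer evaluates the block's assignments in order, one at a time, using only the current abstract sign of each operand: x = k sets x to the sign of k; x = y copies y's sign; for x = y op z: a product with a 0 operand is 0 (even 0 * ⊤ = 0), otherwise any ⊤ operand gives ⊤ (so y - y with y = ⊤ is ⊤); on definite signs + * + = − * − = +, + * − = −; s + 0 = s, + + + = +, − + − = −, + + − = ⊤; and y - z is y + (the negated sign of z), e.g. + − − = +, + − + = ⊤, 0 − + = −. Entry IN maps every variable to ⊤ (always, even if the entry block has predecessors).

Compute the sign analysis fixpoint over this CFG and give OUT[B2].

Answer: {a: +, b: ⊤, c: -, d: +, e: ⊤, f: +}

Trace:
Fixpoint table:
  B0: | IN=(all ⊤) | OUT={d:+; rest ⊤}
  B1: | IN={d:+; rest ⊤} | OUT={a:+, d:+; rest ⊤}
  B2: | IN={a:+, d:+; rest ⊤} | OUT={a:+, c:-, d:+, f:+; rest ⊤}
  B3: | IN={a:+, d:+, f:+; rest ⊤} | OUT={a:+, d:+, f:+; rest ⊤}
  B4: | IN={a:+, d:+, f:+; rest ⊤} | OUT={a:+, d:+, f:+; rest ⊤}
  B5: | IN={a:+, d:+, f:+; rest ⊤} | OUT={a:+, b:+, c:0, d:+, f:+; rest ⊤}
  B6: | IN={a:+, d:+, f:+; rest ⊤} | OUT={a:+, c:+, d:+, f:+; rest ⊤}

Merge at B2: IN[B2] = OUT[B1] ⊔ OUT[B3] = {a: +, b: ⊤, c: ⊤, d: +, e: ⊤, f: ⊤}
Applying B2's transfer function to that IN value gives OUT[B2] (row B2 above).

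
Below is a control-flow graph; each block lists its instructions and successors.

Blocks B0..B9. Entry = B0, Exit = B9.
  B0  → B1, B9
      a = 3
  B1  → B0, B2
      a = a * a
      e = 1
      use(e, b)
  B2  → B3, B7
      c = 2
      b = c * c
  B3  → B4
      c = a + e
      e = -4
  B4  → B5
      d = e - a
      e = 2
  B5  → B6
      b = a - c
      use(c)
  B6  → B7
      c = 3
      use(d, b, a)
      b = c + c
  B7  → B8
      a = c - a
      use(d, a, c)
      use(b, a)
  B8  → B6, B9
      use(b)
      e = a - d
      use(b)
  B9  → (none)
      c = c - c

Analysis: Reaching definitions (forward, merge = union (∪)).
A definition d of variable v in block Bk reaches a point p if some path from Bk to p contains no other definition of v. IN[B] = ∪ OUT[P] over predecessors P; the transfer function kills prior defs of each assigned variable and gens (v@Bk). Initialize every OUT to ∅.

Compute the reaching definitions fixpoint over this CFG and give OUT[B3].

Answer: {a@B1, b@B2, c@B3, e@B3}

Derivation:
Fixpoint table:
  B0: | IN={a@B1, e@B1} | OUT={a@B0, e@B1}
  B1: | IN={a@B0, e@B1} | OUT={a@B1, e@B1}
  B2: | IN={a@B1, e@B1} | OUT={a@B1, b@B2, c@B2, e@B1}
  B3: | IN={a@B1, b@B2, c@B2, e@B1} | OUT={a@B1, b@B2, c@B3, e@B3}
  B4: | IN={a@B1, b@B2, c@B3, e@B3} | OUT={a@B1, b@B2, c@B3, d@B4, e@B4}
  B5: | IN={a@B1, b@B2, c@B3, d@B4, e@B4} | OUT={a@B1, b@B5, c@B3, d@B4, e@B4}
  B6: | IN={a@B1, a@B7, b@B2, b@B5, b@B6, c@B2, c@B3, c@B6, d@B4, e@B4, e@B8} | OUT={a@B1, a@B7, b@B6, c@B6, d@B4, e@B4, e@B8}
  B7: | IN={a@B1, a@B7, b@B2, b@B6, c@B2, c@B6, d@B4, e@B1, e@B4, e@B8} | OUT={a@B7, b@B2, b@B6, c@B2, c@B6, d@B4, e@B1, e@B4, e@B8}
  B8: | IN={a@B7, b@B2, b@B6, c@B2, c@B6, d@B4, e@B1, e@B4, e@B8} | OUT={a@B7, b@B2, b@B6, c@B2, c@B6, d@B4, e@B8}
  B9: | IN={a@B0, a@B7, b@B2, b@B6, c@B2, c@B6, d@B4, e@B1, e@B8} | OUT={a@B0, a@B7, b@B2, b@B6, c@B9, d@B4, e@B1, e@B8}

Merge at B3: IN[B3] = OUT[B2] = {a@B1, b@B2, c@B2, e@B1}
Applying B3's transfer function to that IN value gives OUT[B3] (row B3 above).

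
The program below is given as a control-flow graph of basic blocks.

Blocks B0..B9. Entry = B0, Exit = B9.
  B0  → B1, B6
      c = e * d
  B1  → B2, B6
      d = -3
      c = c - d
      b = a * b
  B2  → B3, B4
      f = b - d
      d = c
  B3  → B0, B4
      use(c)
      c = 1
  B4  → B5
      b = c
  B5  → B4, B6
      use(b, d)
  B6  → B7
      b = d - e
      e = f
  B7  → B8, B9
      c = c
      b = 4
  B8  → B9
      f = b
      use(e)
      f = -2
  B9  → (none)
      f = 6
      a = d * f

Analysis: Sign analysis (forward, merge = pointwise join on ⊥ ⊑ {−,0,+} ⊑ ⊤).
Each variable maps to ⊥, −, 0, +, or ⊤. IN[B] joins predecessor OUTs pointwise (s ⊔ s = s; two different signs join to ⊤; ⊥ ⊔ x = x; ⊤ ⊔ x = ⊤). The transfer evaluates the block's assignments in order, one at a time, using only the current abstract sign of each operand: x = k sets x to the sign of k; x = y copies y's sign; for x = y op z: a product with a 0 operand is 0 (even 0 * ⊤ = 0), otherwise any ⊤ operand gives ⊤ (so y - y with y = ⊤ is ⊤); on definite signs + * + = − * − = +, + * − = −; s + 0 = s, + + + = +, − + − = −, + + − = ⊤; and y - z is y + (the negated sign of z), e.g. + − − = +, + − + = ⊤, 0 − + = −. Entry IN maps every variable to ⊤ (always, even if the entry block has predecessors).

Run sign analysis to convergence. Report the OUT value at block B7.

Answer: {a: ⊤, b: +, c: ⊤, d: ⊤, e: ⊤, f: ⊤}

Working:
Per-block solution:
  B0: | IN=(all ⊤) | OUT=(all ⊤)
  B1: | IN=(all ⊤) | OUT={d:-; rest ⊤}
  B2: | IN={d:-; rest ⊤} | OUT=(all ⊤)
  B3: | IN=(all ⊤) | OUT={c:+; rest ⊤}
  B4: | IN=(all ⊤) | OUT=(all ⊤)
  B5: | IN=(all ⊤) | OUT=(all ⊤)
  B6: | IN=(all ⊤) | OUT=(all ⊤)
  B7: | IN=(all ⊤) | OUT={b:+; rest ⊤}
  B8: | IN={b:+; rest ⊤} | OUT={b:+, f:-; rest ⊤}
  B9: | IN={b:+; rest ⊤} | OUT={b:+, f:+; rest ⊤}

Merge at B7: IN[B7] = OUT[B6] = {a: ⊤, b: ⊤, c: ⊤, d: ⊤, e: ⊤, f: ⊤}
Applying B7's transfer function to that IN value gives OUT[B7] (row B7 above).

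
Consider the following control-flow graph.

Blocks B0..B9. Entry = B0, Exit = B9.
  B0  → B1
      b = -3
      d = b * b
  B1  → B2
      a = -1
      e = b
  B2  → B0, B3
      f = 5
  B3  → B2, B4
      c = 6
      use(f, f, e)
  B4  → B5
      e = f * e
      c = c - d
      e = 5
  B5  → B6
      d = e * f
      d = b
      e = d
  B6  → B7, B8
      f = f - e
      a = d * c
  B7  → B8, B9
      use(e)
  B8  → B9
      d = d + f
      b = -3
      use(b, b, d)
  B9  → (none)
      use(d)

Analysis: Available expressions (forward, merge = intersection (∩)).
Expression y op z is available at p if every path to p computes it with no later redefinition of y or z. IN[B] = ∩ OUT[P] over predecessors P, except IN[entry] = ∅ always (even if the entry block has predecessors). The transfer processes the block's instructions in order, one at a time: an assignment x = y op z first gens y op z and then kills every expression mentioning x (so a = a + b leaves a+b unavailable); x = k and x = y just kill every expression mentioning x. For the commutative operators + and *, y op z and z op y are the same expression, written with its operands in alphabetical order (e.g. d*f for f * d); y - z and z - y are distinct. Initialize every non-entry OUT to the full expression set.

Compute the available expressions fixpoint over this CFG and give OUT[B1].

Per-block solution:
  B0: | IN={} | OUT={b*b}
  B1: | IN={b*b} | OUT={b*b}
  B2: | IN={b*b} | OUT={b*b}
  B3: | IN={b*b} | OUT={b*b}
  B4: | IN={b*b} | OUT={b*b}
  B5: | IN={b*b} | OUT={b*b}
  B6: | IN={b*b} | OUT={b*b, c*d}
  B7: | IN={b*b, c*d} | OUT={b*b, c*d}
  B8: | IN={b*b, c*d} | OUT={}
  B9: | IN={} | OUT={}

Merge at B1: IN[B1] = OUT[B0] = {b*b}
Applying B1's transfer function to that IN value gives OUT[B1] (row B1 above).

Answer: {b*b}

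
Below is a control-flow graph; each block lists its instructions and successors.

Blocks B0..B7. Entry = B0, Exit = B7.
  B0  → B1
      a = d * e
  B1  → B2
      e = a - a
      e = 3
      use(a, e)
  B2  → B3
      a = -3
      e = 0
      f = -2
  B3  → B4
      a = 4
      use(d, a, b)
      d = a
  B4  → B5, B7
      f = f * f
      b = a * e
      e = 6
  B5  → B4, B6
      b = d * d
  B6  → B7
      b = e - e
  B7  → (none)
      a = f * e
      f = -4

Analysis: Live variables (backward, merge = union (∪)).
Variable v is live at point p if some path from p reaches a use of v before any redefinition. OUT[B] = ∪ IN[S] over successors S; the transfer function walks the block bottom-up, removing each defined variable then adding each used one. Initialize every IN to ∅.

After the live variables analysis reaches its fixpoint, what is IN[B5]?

Converged values:
  B0:  IN={b, d, e}  OUT={a, b, d}
  B1:  IN={a, b, d}  OUT={b, d}
  B2:  IN={b, d}  OUT={b, d, e, f}
  B3:  IN={b, d, e, f}  OUT={a, d, e, f}
  B4:  IN={a, d, e, f}  OUT={a, d, e, f}
  B5:  IN={a, d, e, f}  OUT={a, d, e, f}
  B6:  IN={e, f}  OUT={e, f}
  B7:  IN={e, f}  OUT={}

Merge at B5: OUT[B5] = IN[B4] ⊔ IN[B6] = {a, d, e, f}
Applying B5's transfer function to that OUT value gives IN[B5] (row B5 above).

Answer: {a, d, e, f}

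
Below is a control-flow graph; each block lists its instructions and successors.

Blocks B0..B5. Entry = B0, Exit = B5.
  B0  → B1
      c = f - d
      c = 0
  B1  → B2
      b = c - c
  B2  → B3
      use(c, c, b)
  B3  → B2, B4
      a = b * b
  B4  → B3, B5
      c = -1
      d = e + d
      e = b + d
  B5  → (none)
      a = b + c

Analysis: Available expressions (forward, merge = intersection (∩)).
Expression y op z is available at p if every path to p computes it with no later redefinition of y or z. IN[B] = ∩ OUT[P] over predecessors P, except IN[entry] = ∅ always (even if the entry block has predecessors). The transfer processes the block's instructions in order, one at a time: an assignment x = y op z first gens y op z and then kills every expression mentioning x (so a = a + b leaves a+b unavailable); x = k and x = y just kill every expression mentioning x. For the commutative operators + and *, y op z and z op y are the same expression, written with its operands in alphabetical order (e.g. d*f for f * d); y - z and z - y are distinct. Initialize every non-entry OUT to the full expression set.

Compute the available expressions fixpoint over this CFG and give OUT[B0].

Answer: {f-d}

Trace:
Converged values:
  B0: | IN={} | OUT={f-d}
  B1: | IN={f-d} | OUT={c-c, f-d}
  B2: | IN={} | OUT={}
  B3: | IN={} | OUT={b*b}
  B4: | IN={b*b} | OUT={b*b, b+d}
  B5: | IN={b*b, b+d} | OUT={b*b, b+c, b+d}

B0 is the boundary node: IN[B0] = {}
Applying B0's transfer function to that IN value gives OUT[B0] (row B0 above).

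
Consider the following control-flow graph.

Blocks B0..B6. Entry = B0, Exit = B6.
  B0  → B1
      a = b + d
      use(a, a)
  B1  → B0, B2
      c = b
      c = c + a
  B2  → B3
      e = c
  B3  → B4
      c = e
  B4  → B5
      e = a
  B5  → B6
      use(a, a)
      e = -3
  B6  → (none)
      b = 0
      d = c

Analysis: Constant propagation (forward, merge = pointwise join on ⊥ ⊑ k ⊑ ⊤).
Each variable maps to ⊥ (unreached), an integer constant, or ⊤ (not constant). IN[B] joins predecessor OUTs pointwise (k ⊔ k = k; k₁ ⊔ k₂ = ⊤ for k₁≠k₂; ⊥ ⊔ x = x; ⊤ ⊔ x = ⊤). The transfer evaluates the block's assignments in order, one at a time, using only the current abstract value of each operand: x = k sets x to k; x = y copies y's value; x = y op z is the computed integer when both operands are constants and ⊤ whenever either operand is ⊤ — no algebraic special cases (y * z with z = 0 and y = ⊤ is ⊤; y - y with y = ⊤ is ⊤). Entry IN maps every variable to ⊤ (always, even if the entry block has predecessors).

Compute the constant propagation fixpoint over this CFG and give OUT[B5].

Converged values:
  B0:  IN=(all ⊤)  OUT=(all ⊤)
  B1:  IN=(all ⊤)  OUT=(all ⊤)
  B2:  IN=(all ⊤)  OUT=(all ⊤)
  B3:  IN=(all ⊤)  OUT=(all ⊤)
  B4:  IN=(all ⊤)  OUT=(all ⊤)
  B5:  IN=(all ⊤)  OUT={e:-3; rest ⊤}
  B6:  IN={e:-3; rest ⊤}  OUT={b:0, e:-3; rest ⊤}

Merge at B5: IN[B5] = OUT[B4] = {a: ⊤, b: ⊤, c: ⊤, d: ⊤, e: ⊤, f: ⊤}
Applying B5's transfer function to that IN value gives OUT[B5] (row B5 above).

Answer: {a: ⊤, b: ⊤, c: ⊤, d: ⊤, e: -3, f: ⊤}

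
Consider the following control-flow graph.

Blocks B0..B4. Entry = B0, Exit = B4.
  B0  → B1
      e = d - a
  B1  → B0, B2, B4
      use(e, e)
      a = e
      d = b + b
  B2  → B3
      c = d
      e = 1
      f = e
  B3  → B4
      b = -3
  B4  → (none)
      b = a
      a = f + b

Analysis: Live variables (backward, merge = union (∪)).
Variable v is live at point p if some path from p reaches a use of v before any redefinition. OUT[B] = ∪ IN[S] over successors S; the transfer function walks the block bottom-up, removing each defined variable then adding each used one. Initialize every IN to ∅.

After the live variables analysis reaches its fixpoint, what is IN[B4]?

Converged values:
  B0:   IN={a, b, d, f}   OUT={b, e, f}
  B1:   IN={b, e, f}   OUT={a, b, d, f}
  B2:   IN={a, d}   OUT={a, f}
  B3:   IN={a, f}   OUT={a, f}
  B4:   IN={a, f}   OUT={}

B4 is the boundary node: OUT[B4] = {}
Applying B4's transfer function to that OUT value gives IN[B4] (row B4 above).

Answer: {a, f}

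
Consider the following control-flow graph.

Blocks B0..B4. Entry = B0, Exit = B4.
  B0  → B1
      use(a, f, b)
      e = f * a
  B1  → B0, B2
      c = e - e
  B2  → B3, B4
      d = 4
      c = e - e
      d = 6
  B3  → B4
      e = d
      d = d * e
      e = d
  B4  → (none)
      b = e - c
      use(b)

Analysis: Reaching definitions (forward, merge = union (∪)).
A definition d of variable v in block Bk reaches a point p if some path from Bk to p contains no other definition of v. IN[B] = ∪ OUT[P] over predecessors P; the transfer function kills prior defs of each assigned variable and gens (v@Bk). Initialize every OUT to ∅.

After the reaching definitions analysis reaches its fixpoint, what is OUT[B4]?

Fixpoint table:
  B0:  IN={c@B1, e@B0}  OUT={c@B1, e@B0}
  B1:  IN={c@B1, e@B0}  OUT={c@B1, e@B0}
  B2:  IN={c@B1, e@B0}  OUT={c@B2, d@B2, e@B0}
  B3:  IN={c@B2, d@B2, e@B0}  OUT={c@B2, d@B3, e@B3}
  B4:  IN={c@B2, d@B2, d@B3, e@B0, e@B3}  OUT={b@B4, c@B2, d@B2, d@B3, e@B0, e@B3}

Merge at B4: IN[B4] = OUT[B2] ⊔ OUT[B3] = {c@B2, d@B2, d@B3, e@B0, e@B3}
Applying B4's transfer function to that IN value gives OUT[B4] (row B4 above).

Answer: {b@B4, c@B2, d@B2, d@B3, e@B0, e@B3}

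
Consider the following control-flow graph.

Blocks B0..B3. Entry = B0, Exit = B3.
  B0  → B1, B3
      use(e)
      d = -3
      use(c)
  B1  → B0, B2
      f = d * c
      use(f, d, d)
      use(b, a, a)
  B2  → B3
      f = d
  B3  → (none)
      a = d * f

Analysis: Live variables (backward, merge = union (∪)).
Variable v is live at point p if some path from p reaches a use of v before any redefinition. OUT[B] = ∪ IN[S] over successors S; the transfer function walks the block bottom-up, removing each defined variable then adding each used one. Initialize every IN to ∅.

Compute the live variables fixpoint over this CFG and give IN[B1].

Answer: {a, b, c, d, e}

Derivation:
Converged values:
  B0: | IN={a, b, c, e, f} | OUT={a, b, c, d, e, f}
  B1: | IN={a, b, c, d, e} | OUT={a, b, c, d, e, f}
  B2: | IN={d} | OUT={d, f}
  B3: | IN={d, f} | OUT={}

Merge at B1: OUT[B1] = IN[B0] ⊔ IN[B2] = {a, b, c, d, e, f}
Applying B1's transfer function to that OUT value gives IN[B1] (row B1 above).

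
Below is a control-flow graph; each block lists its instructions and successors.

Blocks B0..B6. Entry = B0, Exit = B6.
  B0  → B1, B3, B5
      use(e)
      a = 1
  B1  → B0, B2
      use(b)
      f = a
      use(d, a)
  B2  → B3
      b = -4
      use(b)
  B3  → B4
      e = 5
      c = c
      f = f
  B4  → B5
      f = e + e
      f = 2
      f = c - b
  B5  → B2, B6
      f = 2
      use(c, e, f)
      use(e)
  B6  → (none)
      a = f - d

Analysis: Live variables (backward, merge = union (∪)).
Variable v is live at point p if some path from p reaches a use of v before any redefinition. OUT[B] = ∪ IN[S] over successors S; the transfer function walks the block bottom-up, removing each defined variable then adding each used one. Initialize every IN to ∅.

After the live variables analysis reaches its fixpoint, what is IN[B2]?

Answer: {c, d, f}

Trace:
Per-block solution:
  B0: | IN={b, c, d, e, f} | OUT={a, b, c, d, e, f}
  B1: | IN={a, b, c, d, e} | OUT={b, c, d, e, f}
  B2: | IN={c, d, f} | OUT={b, c, d, f}
  B3: | IN={b, c, d, f} | OUT={b, c, d, e}
  B4: | IN={b, c, d, e} | OUT={c, d, e}
  B5: | IN={c, d, e} | OUT={c, d, f}
  B6: | IN={d, f} | OUT={}

Merge at B2: OUT[B2] = IN[B3] = {b, c, d, f}
Applying B2's transfer function to that OUT value gives IN[B2] (row B2 above).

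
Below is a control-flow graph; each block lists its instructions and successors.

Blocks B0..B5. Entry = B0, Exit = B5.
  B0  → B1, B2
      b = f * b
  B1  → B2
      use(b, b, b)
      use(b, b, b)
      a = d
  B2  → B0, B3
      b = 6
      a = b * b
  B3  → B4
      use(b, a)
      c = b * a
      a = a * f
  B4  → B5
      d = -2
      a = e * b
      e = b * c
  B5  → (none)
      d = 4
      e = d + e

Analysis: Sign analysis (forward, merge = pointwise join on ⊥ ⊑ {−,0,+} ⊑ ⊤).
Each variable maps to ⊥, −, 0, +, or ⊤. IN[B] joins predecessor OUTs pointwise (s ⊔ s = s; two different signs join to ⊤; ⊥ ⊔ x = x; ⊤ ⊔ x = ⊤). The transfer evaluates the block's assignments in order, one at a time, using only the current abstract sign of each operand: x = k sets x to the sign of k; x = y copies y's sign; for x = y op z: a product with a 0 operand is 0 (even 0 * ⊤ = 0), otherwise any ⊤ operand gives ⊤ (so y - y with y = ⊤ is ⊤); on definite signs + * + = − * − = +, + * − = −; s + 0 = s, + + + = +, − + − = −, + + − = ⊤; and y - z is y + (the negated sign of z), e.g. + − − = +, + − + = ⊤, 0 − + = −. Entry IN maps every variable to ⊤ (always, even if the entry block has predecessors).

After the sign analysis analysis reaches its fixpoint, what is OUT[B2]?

Answer: {a: +, b: +, c: ⊤, d: ⊤, e: ⊤, f: ⊤}

Derivation:
Converged values:
  B0:   IN=(all ⊤)   OUT=(all ⊤)
  B1:   IN=(all ⊤)   OUT=(all ⊤)
  B2:   IN=(all ⊤)   OUT={a:+, b:+; rest ⊤}
  B3:   IN={a:+, b:+; rest ⊤}   OUT={b:+, c:+; rest ⊤}
  B4:   IN={b:+, c:+; rest ⊤}   OUT={b:+, c:+, d:-, e:+; rest ⊤}
  B5:   IN={b:+, c:+, d:-, e:+; rest ⊤}   OUT={b:+, c:+, d:+, e:+; rest ⊤}

Merge at B2: IN[B2] = OUT[B0] ⊔ OUT[B1] = {a: ⊤, b: ⊤, c: ⊤, d: ⊤, e: ⊤, f: ⊤}
Applying B2's transfer function to that IN value gives OUT[B2] (row B2 above).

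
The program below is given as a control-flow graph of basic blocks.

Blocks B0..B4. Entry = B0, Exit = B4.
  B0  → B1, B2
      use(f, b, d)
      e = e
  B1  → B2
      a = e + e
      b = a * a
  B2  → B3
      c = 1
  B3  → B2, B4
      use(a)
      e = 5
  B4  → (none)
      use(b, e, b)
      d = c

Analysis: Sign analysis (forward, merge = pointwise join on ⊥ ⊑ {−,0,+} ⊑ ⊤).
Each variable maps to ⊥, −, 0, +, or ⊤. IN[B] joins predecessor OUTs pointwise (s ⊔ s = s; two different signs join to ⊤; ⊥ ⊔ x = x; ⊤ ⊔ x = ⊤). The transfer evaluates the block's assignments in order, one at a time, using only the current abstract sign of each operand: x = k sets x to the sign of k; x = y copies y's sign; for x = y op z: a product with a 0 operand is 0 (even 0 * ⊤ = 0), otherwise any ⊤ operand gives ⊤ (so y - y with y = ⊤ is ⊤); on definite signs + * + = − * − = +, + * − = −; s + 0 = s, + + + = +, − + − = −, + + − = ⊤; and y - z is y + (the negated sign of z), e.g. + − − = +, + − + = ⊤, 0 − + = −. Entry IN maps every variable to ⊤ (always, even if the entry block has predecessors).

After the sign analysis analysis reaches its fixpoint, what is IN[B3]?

Per-block solution:
  B0: | IN=(all ⊤) | OUT=(all ⊤)
  B1: | IN=(all ⊤) | OUT=(all ⊤)
  B2: | IN=(all ⊤) | OUT={c:+; rest ⊤}
  B3: | IN={c:+; rest ⊤} | OUT={c:+, e:+; rest ⊤}
  B4: | IN={c:+, e:+; rest ⊤} | OUT={c:+, d:+, e:+; rest ⊤}

Merge at B3: IN[B3] = OUT[B2] = {a: ⊤, b: ⊤, c: +, d: ⊤, e: ⊤, f: ⊤}

Answer: {a: ⊤, b: ⊤, c: +, d: ⊤, e: ⊤, f: ⊤}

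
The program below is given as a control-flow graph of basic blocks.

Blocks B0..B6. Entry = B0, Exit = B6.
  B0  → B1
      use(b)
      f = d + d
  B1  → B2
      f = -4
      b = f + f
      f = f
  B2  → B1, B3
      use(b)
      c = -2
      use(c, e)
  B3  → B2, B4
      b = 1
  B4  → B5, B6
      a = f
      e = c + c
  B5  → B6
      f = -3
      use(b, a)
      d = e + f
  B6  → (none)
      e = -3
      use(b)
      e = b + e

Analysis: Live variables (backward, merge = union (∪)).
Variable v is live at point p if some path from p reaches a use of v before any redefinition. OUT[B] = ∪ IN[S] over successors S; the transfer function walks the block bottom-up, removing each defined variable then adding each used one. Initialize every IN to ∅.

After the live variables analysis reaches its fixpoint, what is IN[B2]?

Answer: {b, e, f}

Trace:
Converged values:
  B0:  IN={b, d, e}  OUT={e}
  B1:  IN={e}  OUT={b, e, f}
  B2:  IN={b, e, f}  OUT={c, e, f}
  B3:  IN={c, e, f}  OUT={b, c, e, f}
  B4:  IN={b, c, f}  OUT={a, b, e}
  B5:  IN={a, b, e}  OUT={b}
  B6:  IN={b}  OUT={}

Merge at B2: OUT[B2] = IN[B1] ⊔ IN[B3] = {c, e, f}
Applying B2's transfer function to that OUT value gives IN[B2] (row B2 above).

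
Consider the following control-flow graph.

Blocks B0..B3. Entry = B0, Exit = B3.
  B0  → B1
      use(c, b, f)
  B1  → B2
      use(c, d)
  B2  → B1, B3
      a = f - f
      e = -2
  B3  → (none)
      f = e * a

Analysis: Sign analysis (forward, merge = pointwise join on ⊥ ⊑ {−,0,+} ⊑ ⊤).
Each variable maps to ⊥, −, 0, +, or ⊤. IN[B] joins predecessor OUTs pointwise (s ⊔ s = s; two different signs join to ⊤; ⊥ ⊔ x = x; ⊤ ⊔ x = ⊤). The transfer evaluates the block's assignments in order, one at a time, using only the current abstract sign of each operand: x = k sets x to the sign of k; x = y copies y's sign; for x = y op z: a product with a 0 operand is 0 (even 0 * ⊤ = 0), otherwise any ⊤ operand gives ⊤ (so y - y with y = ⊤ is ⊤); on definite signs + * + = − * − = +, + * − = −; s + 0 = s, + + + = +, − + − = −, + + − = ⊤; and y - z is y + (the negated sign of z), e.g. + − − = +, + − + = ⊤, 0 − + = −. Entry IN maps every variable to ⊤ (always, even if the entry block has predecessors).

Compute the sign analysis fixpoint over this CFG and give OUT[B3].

Answer: {a: ⊤, b: ⊤, c: ⊤, d: ⊤, e: -, f: ⊤}

Trace:
Per-block solution:
  B0: | IN=(all ⊤) | OUT=(all ⊤)
  B1: | IN=(all ⊤) | OUT=(all ⊤)
  B2: | IN=(all ⊤) | OUT={e:-; rest ⊤}
  B3: | IN={e:-; rest ⊤} | OUT={e:-; rest ⊤}

Merge at B3: IN[B3] = OUT[B2] = {a: ⊤, b: ⊤, c: ⊤, d: ⊤, e: -, f: ⊤}
Applying B3's transfer function to that IN value gives OUT[B3] (row B3 above).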